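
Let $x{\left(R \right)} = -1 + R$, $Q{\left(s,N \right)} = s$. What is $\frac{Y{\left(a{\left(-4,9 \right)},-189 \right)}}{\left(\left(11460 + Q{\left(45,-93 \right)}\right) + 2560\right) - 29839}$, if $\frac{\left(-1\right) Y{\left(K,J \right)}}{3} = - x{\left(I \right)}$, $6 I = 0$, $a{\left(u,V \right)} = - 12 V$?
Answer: $\frac{1}{5258} \approx 0.00019019$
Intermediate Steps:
$I = 0$ ($I = \frac{1}{6} \cdot 0 = 0$)
$Y{\left(K,J \right)} = -3$ ($Y{\left(K,J \right)} = - 3 \left(- (-1 + 0)\right) = - 3 \left(\left(-1\right) \left(-1\right)\right) = \left(-3\right) 1 = -3$)
$\frac{Y{\left(a{\left(-4,9 \right)},-189 \right)}}{\left(\left(11460 + Q{\left(45,-93 \right)}\right) + 2560\right) - 29839} = - \frac{3}{\left(\left(11460 + 45\right) + 2560\right) - 29839} = - \frac{3}{\left(11505 + 2560\right) - 29839} = - \frac{3}{14065 - 29839} = - \frac{3}{-15774} = \left(-3\right) \left(- \frac{1}{15774}\right) = \frac{1}{5258}$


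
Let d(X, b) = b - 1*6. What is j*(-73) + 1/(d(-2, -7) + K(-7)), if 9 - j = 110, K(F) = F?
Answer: 147459/20 ≈ 7373.0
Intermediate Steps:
d(X, b) = -6 + b (d(X, b) = b - 6 = -6 + b)
j = -101 (j = 9 - 1*110 = 9 - 110 = -101)
j*(-73) + 1/(d(-2, -7) + K(-7)) = -101*(-73) + 1/((-6 - 7) - 7) = 7373 + 1/(-13 - 7) = 7373 + 1/(-20) = 7373 - 1/20 = 147459/20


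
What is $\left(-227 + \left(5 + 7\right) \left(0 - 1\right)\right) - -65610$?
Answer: $65371$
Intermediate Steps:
$\left(-227 + \left(5 + 7\right) \left(0 - 1\right)\right) - -65610 = \left(-227 + 12 \left(0 - 1\right)\right) + 65610 = \left(-227 + 12 \left(-1\right)\right) + 65610 = \left(-227 - 12\right) + 65610 = -239 + 65610 = 65371$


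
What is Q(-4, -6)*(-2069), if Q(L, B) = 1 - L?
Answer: -10345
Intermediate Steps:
Q(-4, -6)*(-2069) = (1 - 1*(-4))*(-2069) = (1 + 4)*(-2069) = 5*(-2069) = -10345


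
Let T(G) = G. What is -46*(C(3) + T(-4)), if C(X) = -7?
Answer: 506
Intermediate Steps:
-46*(C(3) + T(-4)) = -46*(-7 - 4) = -46*(-11) = 506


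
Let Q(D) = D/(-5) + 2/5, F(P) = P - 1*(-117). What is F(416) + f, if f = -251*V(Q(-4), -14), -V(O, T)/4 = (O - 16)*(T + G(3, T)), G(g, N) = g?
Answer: 819921/5 ≈ 1.6398e+5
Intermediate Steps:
F(P) = 117 + P (F(P) = P + 117 = 117 + P)
Q(D) = ⅖ - D/5 (Q(D) = D*(-⅕) + 2*(⅕) = -D/5 + ⅖ = ⅖ - D/5)
V(O, T) = -4*(-16 + O)*(3 + T) (V(O, T) = -4*(O - 16)*(T + 3) = -4*(-16 + O)*(3 + T))
f = 817256/5 (f = -251*(192 - 12*(⅖ - ⅕*(-4)) + 64*(-14) - 4*(⅖ - ⅕*(-4))*(-14)) = -251*(192 - 12*(⅖ + ⅘) - 896 - 4*(⅖ + ⅘)*(-14)) = -251*(192 - 12*6/5 - 896 - 4*6/5*(-14)) = -251*(192 - 72/5 - 896 + 336/5) = -251*(-3256/5) = 817256/5 ≈ 1.6345e+5)
F(416) + f = (117 + 416) + 817256/5 = 533 + 817256/5 = 819921/5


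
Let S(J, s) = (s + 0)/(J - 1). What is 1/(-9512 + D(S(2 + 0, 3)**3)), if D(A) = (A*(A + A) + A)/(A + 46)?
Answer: -73/692891 ≈ -0.00010536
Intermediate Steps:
S(J, s) = s/(-1 + J)
D(A) = (A + 2*A**2)/(46 + A) (D(A) = (A*(2*A) + A)/(46 + A) = (2*A**2 + A)/(46 + A) = (A + 2*A**2)/(46 + A))
1/(-9512 + D(S(2 + 0, 3)**3)) = 1/(-9512 + (3/(-1 + (2 + 0)))**3*(1 + 2*(3/(-1 + (2 + 0)))**3)/(46 + (3/(-1 + (2 + 0)))**3)) = 1/(-9512 + (3/(-1 + 2))**3*(1 + 2*(3/(-1 + 2))**3)/(46 + (3/(-1 + 2))**3)) = 1/(-9512 + (3/1)**3*(1 + 2*(3/1)**3)/(46 + (3/1)**3)) = 1/(-9512 + (3*1)**3*(1 + 2*(3*1)**3)/(46 + (3*1)**3)) = 1/(-9512 + 3**3*(1 + 2*3**3)/(46 + 3**3)) = 1/(-9512 + 27*(1 + 2*27)/(46 + 27)) = 1/(-9512 + 27*(1 + 54)/73) = 1/(-9512 + 27*(1/73)*55) = 1/(-9512 + 1485/73) = 1/(-692891/73) = -73/692891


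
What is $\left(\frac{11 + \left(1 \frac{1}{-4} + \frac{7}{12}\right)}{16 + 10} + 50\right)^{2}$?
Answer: $\frac{3869089}{1521} \approx 2543.8$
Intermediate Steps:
$\left(\frac{11 + \left(1 \frac{1}{-4} + \frac{7}{12}\right)}{16 + 10} + 50\right)^{2} = \left(\frac{11 + \left(1 \left(- \frac{1}{4}\right) + 7 \cdot \frac{1}{12}\right)}{26} + 50\right)^{2} = \left(\left(11 + \left(- \frac{1}{4} + \frac{7}{12}\right)\right) \frac{1}{26} + 50\right)^{2} = \left(\left(11 + \frac{1}{3}\right) \frac{1}{26} + 50\right)^{2} = \left(\frac{34}{3} \cdot \frac{1}{26} + 50\right)^{2} = \left(\frac{17}{39} + 50\right)^{2} = \left(\frac{1967}{39}\right)^{2} = \frac{3869089}{1521}$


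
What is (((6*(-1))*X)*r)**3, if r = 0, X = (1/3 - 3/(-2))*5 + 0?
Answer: 0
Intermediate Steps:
X = 55/6 (X = (1*(1/3) - 3*(-1/2))*5 + 0 = (1/3 + 3/2)*5 + 0 = (11/6)*5 + 0 = 55/6 + 0 = 55/6 ≈ 9.1667)
(((6*(-1))*X)*r)**3 = (((6*(-1))*(55/6))*0)**3 = (-6*55/6*0)**3 = (-55*0)**3 = 0**3 = 0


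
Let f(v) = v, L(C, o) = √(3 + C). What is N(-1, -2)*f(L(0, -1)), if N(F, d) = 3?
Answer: 3*√3 ≈ 5.1962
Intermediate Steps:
N(-1, -2)*f(L(0, -1)) = 3*√(3 + 0) = 3*√3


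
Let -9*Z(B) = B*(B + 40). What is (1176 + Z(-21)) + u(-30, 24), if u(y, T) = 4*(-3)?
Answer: 3625/3 ≈ 1208.3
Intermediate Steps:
u(y, T) = -12
Z(B) = -B*(40 + B)/9 (Z(B) = -B*(B + 40)/9 = -B*(40 + B)/9)
(1176 + Z(-21)) + u(-30, 24) = (1176 - 1/9*(-21)*(40 - 21)) - 12 = (1176 - 1/9*(-21)*19) - 12 = (1176 + 133/3) - 12 = 3661/3 - 12 = 3625/3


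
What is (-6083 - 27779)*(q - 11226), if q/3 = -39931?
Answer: 4436565378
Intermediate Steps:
q = -119793 (q = 3*(-39931) = -119793)
(-6083 - 27779)*(q - 11226) = (-6083 - 27779)*(-119793 - 11226) = -33862*(-131019) = 4436565378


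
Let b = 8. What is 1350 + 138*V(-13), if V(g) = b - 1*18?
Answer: -30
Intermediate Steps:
V(g) = -10 (V(g) = 8 - 1*18 = 8 - 18 = -10)
1350 + 138*V(-13) = 1350 + 138*(-10) = 1350 - 1380 = -30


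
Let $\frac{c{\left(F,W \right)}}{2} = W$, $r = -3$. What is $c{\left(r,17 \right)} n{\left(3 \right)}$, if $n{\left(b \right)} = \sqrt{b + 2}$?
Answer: $34 \sqrt{5} \approx 76.026$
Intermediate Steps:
$n{\left(b \right)} = \sqrt{2 + b}$
$c{\left(F,W \right)} = 2 W$
$c{\left(r,17 \right)} n{\left(3 \right)} = 2 \cdot 17 \sqrt{2 + 3} = 34 \sqrt{5}$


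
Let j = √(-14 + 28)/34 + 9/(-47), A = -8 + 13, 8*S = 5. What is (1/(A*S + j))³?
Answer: 1729072975144277552333312/43282439342988843587206625 - 51813383593177429415936*√14/43282439342988843587206625 ≈ 0.035469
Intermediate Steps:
S = 5/8 (S = (⅛)*5 = 5/8 ≈ 0.62500)
A = 5
j = -9/47 + √14/34 (j = √14*(1/34) + 9*(-1/47) = √14/34 - 9/47 = -9/47 + √14/34 ≈ -0.081441)
(1/(A*S + j))³ = (1/(5*(5/8) + (-9/47 + √14/34)))³ = (1/(25/8 + (-9/47 + √14/34)))³ = (1/(1103/376 + √14/34))³ = (1103/376 + √14/34)⁻³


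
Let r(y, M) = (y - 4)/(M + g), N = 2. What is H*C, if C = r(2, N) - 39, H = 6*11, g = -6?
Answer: -2541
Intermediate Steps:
r(y, M) = (-4 + y)/(-6 + M) (r(y, M) = (y - 4)/(M - 6) = (-4 + y)/(-6 + M))
H = 66
C = -77/2 (C = (-4 + 2)/(-6 + 2) - 39 = -2/(-4) - 39 = -¼*(-2) - 39 = ½ - 39 = -77/2 ≈ -38.500)
H*C = 66*(-77/2) = -2541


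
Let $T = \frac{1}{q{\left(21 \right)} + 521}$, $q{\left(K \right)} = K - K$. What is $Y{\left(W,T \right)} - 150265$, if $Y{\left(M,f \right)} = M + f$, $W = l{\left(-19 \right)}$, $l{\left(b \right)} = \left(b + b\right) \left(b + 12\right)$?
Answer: $- \frac{78149478}{521} \approx -1.5 \cdot 10^{5}$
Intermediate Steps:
$q{\left(K \right)} = 0$
$l{\left(b \right)} = 2 b \left(12 + b\right)$
$T = \frac{1}{521}$ ($T = \frac{1}{0 + 521} = \frac{1}{521} \approx 0.0019194$)
$W = 266$ ($W = 2 \left(-19\right) \left(12 - 19\right) = 2 \left(-19\right) \left(-7\right) = 266$)
$Y{\left(W,T \right)} - 150265 = \left(266 + \frac{1}{521}\right) - 150265 = \frac{138587}{521} - 150265 = - \frac{78149478}{521}$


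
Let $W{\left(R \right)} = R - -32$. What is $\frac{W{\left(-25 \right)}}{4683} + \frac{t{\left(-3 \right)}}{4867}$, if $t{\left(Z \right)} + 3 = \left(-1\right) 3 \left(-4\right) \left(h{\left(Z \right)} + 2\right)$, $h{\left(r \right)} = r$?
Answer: $- \frac{5168}{3256023} \approx -0.0015872$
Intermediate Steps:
$W{\left(R \right)} = 32 + R$ ($W{\left(R \right)} = R + 32 = 32 + R$)
$t{\left(Z \right)} = 21 + 12 Z$ ($t{\left(Z \right)} = -3 + \left(-1\right) 3 \left(-4\right) \left(Z + 2\right) = -3 + \left(-3\right) \left(-4\right) \left(2 + Z\right) = -3 + 12 \left(2 + Z\right) = -3 + \left(24 + 12 Z\right) = 21 + 12 Z$)
$\frac{W{\left(-25 \right)}}{4683} + \frac{t{\left(-3 \right)}}{4867} = \frac{32 - 25}{4683} + \frac{21 + 12 \left(-3\right)}{4867} = 7 \cdot \frac{1}{4683} + \left(21 - 36\right) \frac{1}{4867} = \frac{1}{669} - \frac{15}{4867} = - \frac{5168}{3256023}$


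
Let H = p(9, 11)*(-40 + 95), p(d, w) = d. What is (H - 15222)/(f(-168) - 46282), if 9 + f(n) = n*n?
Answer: 14727/18067 ≈ 0.81513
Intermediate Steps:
f(n) = -9 + n**2 (f(n) = -9 + n*n = -9 + n**2)
H = 495 (H = 9*(-40 + 95) = 9*55 = 495)
(H - 15222)/(f(-168) - 46282) = (495 - 15222)/((-9 + (-168)**2) - 46282) = -14727/((-9 + 28224) - 46282) = -14727/(28215 - 46282) = -14727/(-18067) = -14727*(-1/18067) = 14727/18067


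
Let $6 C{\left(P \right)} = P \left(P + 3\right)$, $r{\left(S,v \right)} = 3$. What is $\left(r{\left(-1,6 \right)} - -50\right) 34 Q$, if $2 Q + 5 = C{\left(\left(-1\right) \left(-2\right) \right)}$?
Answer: $- \frac{9010}{3} \approx -3003.3$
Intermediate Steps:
$C{\left(P \right)} = \frac{P \left(3 + P\right)}{6}$ ($C{\left(P \right)} = \frac{P \left(P + 3\right)}{6} = \frac{P \left(3 + P\right)}{6}$)
$Q = - \frac{5}{3}$ ($Q = - \frac{5}{2} + \frac{\frac{1}{6} \left(\left(-1\right) \left(-2\right)\right) \left(3 - -2\right)}{2} = - \frac{5}{2} + \frac{\frac{1}{6} \cdot 2 \left(3 + 2\right)}{2} = - \frac{5}{2} + \frac{\frac{1}{6} \cdot 2 \cdot 5}{2} = - \frac{5}{2} + \frac{1}{2} \cdot \frac{5}{3} = - \frac{5}{2} + \frac{5}{6} = - \frac{5}{3} \approx -1.6667$)
$\left(r{\left(-1,6 \right)} - -50\right) 34 Q = \left(3 - -50\right) 34 \left(- \frac{5}{3}\right) = \left(3 + 50\right) 34 \left(- \frac{5}{3}\right) = 53 \cdot 34 \left(- \frac{5}{3}\right) = 1802 \left(- \frac{5}{3}\right) = - \frac{9010}{3}$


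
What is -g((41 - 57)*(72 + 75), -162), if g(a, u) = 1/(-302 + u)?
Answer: 1/464 ≈ 0.0021552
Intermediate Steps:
-g((41 - 57)*(72 + 75), -162) = -1/(-302 - 162) = -1/(-464) = -1*(-1/464) = 1/464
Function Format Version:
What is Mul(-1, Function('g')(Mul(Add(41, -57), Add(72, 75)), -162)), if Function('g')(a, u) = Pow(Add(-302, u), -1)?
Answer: Rational(1, 464) ≈ 0.0021552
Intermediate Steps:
Mul(-1, Function('g')(Mul(Add(41, -57), Add(72, 75)), -162)) = Mul(-1, Pow(Add(-302, -162), -1)) = Mul(-1, Pow(-464, -1)) = Mul(-1, Rational(-1, 464)) = Rational(1, 464)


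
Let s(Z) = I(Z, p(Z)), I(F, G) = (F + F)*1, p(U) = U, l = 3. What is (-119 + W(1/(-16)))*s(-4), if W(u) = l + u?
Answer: 1857/2 ≈ 928.50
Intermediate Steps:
W(u) = 3 + u
I(F, G) = 2*F (I(F, G) = (2*F)*1 = 2*F)
s(Z) = 2*Z
(-119 + W(1/(-16)))*s(-4) = (-119 + (3 + 1/(-16)))*(2*(-4)) = (-119 + (3 - 1/16))*(-8) = (-119 + 47/16)*(-8) = -1857/16*(-8) = 1857/2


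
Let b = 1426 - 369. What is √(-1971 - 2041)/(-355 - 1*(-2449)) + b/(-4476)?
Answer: -1057/4476 + I*√1003/1047 ≈ -0.23615 + 0.030248*I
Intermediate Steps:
b = 1057
√(-1971 - 2041)/(-355 - 1*(-2449)) + b/(-4476) = √(-1971 - 2041)/(-355 - 1*(-2449)) + 1057/(-4476) = √(-4012)/(-355 + 2449) + 1057*(-1/4476) = (2*I*√1003)/2094 - 1057/4476 = (2*I*√1003)*(1/2094) - 1057/4476 = I*√1003/1047 - 1057/4476 = -1057/4476 + I*√1003/1047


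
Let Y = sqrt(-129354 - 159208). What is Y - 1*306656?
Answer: -306656 + I*sqrt(288562) ≈ -3.0666e+5 + 537.18*I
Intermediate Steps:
Y = I*sqrt(288562) (Y = sqrt(-288562) = I*sqrt(288562) ≈ 537.18*I)
Y - 1*306656 = I*sqrt(288562) - 1*306656 = I*sqrt(288562) - 306656 = -306656 + I*sqrt(288562)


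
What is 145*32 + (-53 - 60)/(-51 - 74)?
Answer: 580113/125 ≈ 4640.9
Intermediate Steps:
145*32 + (-53 - 60)/(-51 - 74) = 4640 - 113/(-125) = 4640 - 113*(-1/125) = 4640 + 113/125 = 580113/125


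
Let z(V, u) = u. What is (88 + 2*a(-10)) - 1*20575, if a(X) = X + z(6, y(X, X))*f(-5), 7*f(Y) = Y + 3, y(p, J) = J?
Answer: -143509/7 ≈ -20501.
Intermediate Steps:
f(Y) = 3/7 + Y/7 (f(Y) = (Y + 3)/7 = (3 + Y)/7 = 3/7 + Y/7)
a(X) = 5*X/7 (a(X) = X + X*(3/7 + (1/7)*(-5)) = X + X*(3/7 - 5/7) = X + X*(-2/7) = X - 2*X/7 = 5*X/7)
(88 + 2*a(-10)) - 1*20575 = (88 + 2*((5/7)*(-10))) - 1*20575 = (88 + 2*(-50/7)) - 20575 = (88 - 100/7) - 20575 = 516/7 - 20575 = -143509/7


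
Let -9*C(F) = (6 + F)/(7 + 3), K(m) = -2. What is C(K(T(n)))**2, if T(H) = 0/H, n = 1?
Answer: 4/2025 ≈ 0.0019753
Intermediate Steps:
T(H) = 0
C(F) = -1/15 - F/90 (C(F) = -(6 + F)/(9*(7 + 3)) = -(6 + F)/(9*10) = -(3/5 + F/10)/9 = -1/15 - F/90)
C(K(T(n)))**2 = (-1/15 - 1/90*(-2))**2 = (-1/15 + 1/45)**2 = (-2/45)**2 = 4/2025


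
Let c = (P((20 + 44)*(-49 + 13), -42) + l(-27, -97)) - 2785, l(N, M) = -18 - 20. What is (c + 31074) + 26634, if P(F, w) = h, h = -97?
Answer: 54788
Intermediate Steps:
P(F, w) = -97
l(N, M) = -38
c = -2920 (c = (-97 - 38) - 2785 = -135 - 2785 = -2920)
(c + 31074) + 26634 = (-2920 + 31074) + 26634 = 28154 + 26634 = 54788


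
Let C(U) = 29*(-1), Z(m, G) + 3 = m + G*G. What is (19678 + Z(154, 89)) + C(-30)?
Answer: 27721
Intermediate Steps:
Z(m, G) = -3 + m + G² (Z(m, G) = -3 + (m + G*G) = -3 + (m + G²) = -3 + m + G²)
C(U) = -29
(19678 + Z(154, 89)) + C(-30) = (19678 + (-3 + 154 + 89²)) - 29 = (19678 + (-3 + 154 + 7921)) - 29 = (19678 + 8072) - 29 = 27750 - 29 = 27721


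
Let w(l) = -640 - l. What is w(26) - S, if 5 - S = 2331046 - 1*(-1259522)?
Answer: 3589897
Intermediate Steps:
S = -3590563 (S = 5 - (2331046 - 1*(-1259522)) = 5 - (2331046 + 1259522) = 5 - 1*3590568 = 5 - 3590568 = -3590563)
w(26) - S = (-640 - 1*26) - 1*(-3590563) = (-640 - 26) + 3590563 = -666 + 3590563 = 3589897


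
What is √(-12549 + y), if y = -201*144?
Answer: I*√41493 ≈ 203.7*I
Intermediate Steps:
y = -28944 (y = -1*28944 = -28944)
√(-12549 + y) = √(-12549 - 28944) = √(-41493) = I*√41493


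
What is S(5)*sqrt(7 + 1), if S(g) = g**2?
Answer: 50*sqrt(2) ≈ 70.711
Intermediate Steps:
S(5)*sqrt(7 + 1) = 5**2*sqrt(7 + 1) = 25*sqrt(8) = 25*(2*sqrt(2)) = 50*sqrt(2)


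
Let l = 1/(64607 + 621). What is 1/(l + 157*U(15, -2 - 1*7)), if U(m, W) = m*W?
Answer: -65228/1382507459 ≈ -4.7181e-5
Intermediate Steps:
U(m, W) = W*m
l = 1/65228 ≈ 1.5331e-5
1/(l + 157*U(15, -2 - 1*7)) = 1/(1/65228 + 157*((-2 - 1*7)*15)) = 1/(1/65228 + 157*((-2 - 7)*15)) = 1/(1/65228 + 157*(-9*15)) = 1/(1/65228 + 157*(-135)) = 1/(1/65228 - 21195) = 1/(-1382507459/65228) = -65228/1382507459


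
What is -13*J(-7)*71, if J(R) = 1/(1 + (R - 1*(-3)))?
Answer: 923/3 ≈ 307.67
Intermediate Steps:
J(R) = 1/(4 + R) (J(R) = 1/(1 + (R + 3)) = 1/(1 + (3 + R)) = 1/(4 + R))
-13*J(-7)*71 = -13/(4 - 7)*71 = -13/(-3)*71 = -13*(-⅓)*71 = (13/3)*71 = 923/3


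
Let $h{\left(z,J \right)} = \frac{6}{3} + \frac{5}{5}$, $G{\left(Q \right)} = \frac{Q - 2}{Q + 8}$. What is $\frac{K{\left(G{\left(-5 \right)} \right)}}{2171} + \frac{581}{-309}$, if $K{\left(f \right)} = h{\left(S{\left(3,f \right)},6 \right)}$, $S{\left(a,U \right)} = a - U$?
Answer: $- \frac{1260424}{670839} \approx -1.8789$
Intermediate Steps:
$G{\left(Q \right)} = \frac{-2 + Q}{8 + Q}$
$h{\left(z,J \right)} = 3$ ($h{\left(z,J \right)} = 6 \cdot \frac{1}{3} + 5 \cdot \frac{1}{5} = 2 + 1 = 3$)
$K{\left(f \right)} = 3$
$\frac{K{\left(G{\left(-5 \right)} \right)}}{2171} + \frac{581}{-309} = \frac{3}{2171} + \frac{581}{-309} = 3 \cdot \frac{1}{2171} + 581 \left(- \frac{1}{309}\right) = \frac{3}{2171} - \frac{581}{309} = - \frac{1260424}{670839}$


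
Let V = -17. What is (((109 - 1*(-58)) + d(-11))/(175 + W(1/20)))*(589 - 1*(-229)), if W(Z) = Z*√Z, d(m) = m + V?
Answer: 159182800000/244999999 - 4548080*√5/244999999 ≈ 649.68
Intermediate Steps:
d(m) = -17 + m (d(m) = m - 17 = -17 + m)
W(Z) = Z^(3/2)
(((109 - 1*(-58)) + d(-11))/(175 + W(1/20)))*(589 - 1*(-229)) = (((109 - 1*(-58)) + (-17 - 11))/(175 + (1/20)^(3/2)))*(589 - 1*(-229)) = (((109 + 58) - 28)/(175 + (1/20)^(3/2)))*(589 + 229) = ((167 - 28)/(175 + √5/200))*818 = (139/(175 + √5/200))*818 = 113702/(175 + √5/200)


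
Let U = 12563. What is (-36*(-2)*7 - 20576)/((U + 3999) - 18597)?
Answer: 20072/2035 ≈ 9.8634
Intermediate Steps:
(-36*(-2)*7 - 20576)/((U + 3999) - 18597) = (-36*(-2)*7 - 20576)/((12563 + 3999) - 18597) = (72*7 - 20576)/(16562 - 18597) = (504 - 20576)/(-2035) = -20072*(-1/2035) = 20072/2035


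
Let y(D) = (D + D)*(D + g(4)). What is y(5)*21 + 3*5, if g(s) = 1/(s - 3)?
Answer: 1275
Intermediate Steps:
g(s) = 1/(-3 + s)
y(D) = 2*D*(1 + D) (y(D) = (D + D)*(D + 1/(-3 + 4)) = (2*D)*(D + 1/1) = (2*D)*(D + 1) = (2*D)*(1 + D) = 2*D*(1 + D))
y(5)*21 + 3*5 = (2*5*(1 + 5))*21 + 3*5 = (2*5*6)*21 + 15 = 60*21 + 15 = 1260 + 15 = 1275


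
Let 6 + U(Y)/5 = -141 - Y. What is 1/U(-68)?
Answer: -1/395 ≈ -0.0025316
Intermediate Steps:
U(Y) = -735 - 5*Y (U(Y) = -30 + 5*(-141 - Y) = -30 + (-705 - 5*Y) = -735 - 5*Y)
1/U(-68) = 1/(-735 - 5*(-68)) = 1/(-735 + 340) = 1/(-395) = -1/395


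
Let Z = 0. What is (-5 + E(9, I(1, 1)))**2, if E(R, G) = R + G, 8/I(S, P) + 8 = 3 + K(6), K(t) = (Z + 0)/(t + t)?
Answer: 144/25 ≈ 5.7600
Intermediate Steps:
K(t) = 0 (K(t) = (0 + 0)/(t + t) = 0/((2*t)) = 0*(1/(2*t)) = 0)
I(S, P) = -8/5 (I(S, P) = 8/(-8 + (3 + 0)) = 8/(-8 + 3) = 8/(-5) = 8*(-1/5) = -8/5)
E(R, G) = G + R
(-5 + E(9, I(1, 1)))**2 = (-5 + (-8/5 + 9))**2 = (-5 + 37/5)**2 = (12/5)**2 = 144/25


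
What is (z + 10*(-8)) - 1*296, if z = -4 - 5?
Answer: -385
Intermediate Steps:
z = -9
(z + 10*(-8)) - 1*296 = (-9 + 10*(-8)) - 1*296 = (-9 - 80) - 296 = -89 - 296 = -385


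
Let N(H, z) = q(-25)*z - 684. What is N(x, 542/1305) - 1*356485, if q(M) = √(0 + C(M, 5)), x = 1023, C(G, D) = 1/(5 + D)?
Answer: -357169 + 271*√10/6525 ≈ -3.5717e+5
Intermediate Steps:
q(M) = √10/10 (q(M) = √(0 + 1/(5 + 5)) = √(0 + 1/10) = √(0 + ⅒) = √(⅒) = √10/10)
N(H, z) = -684 + z*√10/10 (N(H, z) = (√10/10)*z - 684 = z*√10/10 - 684 = -684 + z*√10/10)
N(x, 542/1305) - 1*356485 = (-684 + (542/1305)*√10/10) - 1*356485 = (-684 + (542*(1/1305))*√10/10) - 356485 = (-684 + (⅒)*(542/1305)*√10) - 356485 = (-684 + 271*√10/6525) - 356485 = -357169 + 271*√10/6525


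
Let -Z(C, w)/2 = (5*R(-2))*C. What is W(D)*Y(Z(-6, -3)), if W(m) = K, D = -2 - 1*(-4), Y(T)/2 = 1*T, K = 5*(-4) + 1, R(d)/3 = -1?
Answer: 6840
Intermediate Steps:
R(d) = -3 (R(d) = 3*(-1) = -3)
K = -19 (K = -20 + 1 = -19)
Z(C, w) = 30*C (Z(C, w) = -2*5*(-3)*C = -(-30)*C = 30*C)
Y(T) = 2*T (Y(T) = 2*(1*T) = 2*T)
D = 2 (D = -2 + 4 = 2)
W(m) = -19
W(D)*Y(Z(-6, -3)) = -38*30*(-6) = -38*(-180) = -19*(-360) = 6840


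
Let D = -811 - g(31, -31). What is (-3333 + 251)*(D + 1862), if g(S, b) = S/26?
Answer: -42061595/13 ≈ -3.2355e+6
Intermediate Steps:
g(S, b) = S/26 (g(S, b) = S*(1/26) = S/26)
D = -21117/26 (D = -811 - 31/26 = -21117/26 ≈ -812.19)
(-3333 + 251)*(D + 1862) = (-3333 + 251)*(-21117/26 + 1862) = -3082*27295/26 = -42061595/13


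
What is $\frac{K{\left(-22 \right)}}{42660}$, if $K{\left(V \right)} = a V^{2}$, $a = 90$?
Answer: $\frac{242}{237} \approx 1.0211$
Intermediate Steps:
$K{\left(V \right)} = 90 V^{2}$
$\frac{K{\left(-22 \right)}}{42660} = \frac{90 \left(-22\right)^{2}}{42660} = 90 \cdot 484 \cdot \frac{1}{42660} = 43560 \cdot \frac{1}{42660} = \frac{242}{237}$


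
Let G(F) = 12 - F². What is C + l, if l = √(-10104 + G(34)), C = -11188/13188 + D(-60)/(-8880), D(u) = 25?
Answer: -553773/650608 + 4*I*√703 ≈ -0.85116 + 106.06*I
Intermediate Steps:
C = -553773/650608 (C = -11188/13188 + 25/(-8880) = -11188*1/13188 + 25*(-1/8880) = -2797/3297 - 5/1776 = -553773/650608 ≈ -0.85116)
l = 4*I*√703 (l = √(-10104 + (12 - 1*34²)) = √(-10104 + (12 - 1*1156)) = √(-10104 + (12 - 1156)) = √(-10104 - 1144) = √(-11248) = 4*I*√703 ≈ 106.06*I)
C + l = -553773/650608 + 4*I*√703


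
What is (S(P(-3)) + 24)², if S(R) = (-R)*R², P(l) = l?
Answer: 2601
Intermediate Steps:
S(R) = -R³
(S(P(-3)) + 24)² = (-1*(-3)³ + 24)² = (-1*(-27) + 24)² = (27 + 24)² = 51² = 2601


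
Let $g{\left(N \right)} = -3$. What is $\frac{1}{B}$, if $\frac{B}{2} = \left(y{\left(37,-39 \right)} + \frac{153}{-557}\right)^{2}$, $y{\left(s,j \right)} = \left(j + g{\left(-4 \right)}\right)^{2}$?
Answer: $\frac{310249}{1930199872050} \approx 1.6073 \cdot 10^{-7}$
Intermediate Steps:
$y{\left(s,j \right)} = \left(-3 + j\right)^{2}$ ($y{\left(s,j \right)} = \left(j - 3\right)^{2} = \left(-3 + j\right)^{2}$)
$B = \frac{1930199872050}{310249}$ ($B = 2 \left(\left(-3 - 39\right)^{2} + \frac{153}{-557}\right)^{2} = 2 \left(\left(-42\right)^{2} + 153 \left(- \frac{1}{557}\right)\right)^{2} = 2 \left(1764 - \frac{153}{557}\right)^{2} = 2 \left(\frac{982395}{557}\right)^{2} = 2 \cdot \frac{965099936025}{310249} = \frac{1930199872050}{310249} \approx 6.2215 \cdot 10^{6}$)
$\frac{1}{B} = \frac{1}{\frac{1930199872050}{310249}} = \frac{310249}{1930199872050}$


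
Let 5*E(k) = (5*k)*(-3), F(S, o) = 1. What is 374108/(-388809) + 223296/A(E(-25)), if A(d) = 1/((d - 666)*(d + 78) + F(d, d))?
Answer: -7850392328797916/388809 ≈ -2.0191e+10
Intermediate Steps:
E(k) = -3*k (E(k) = ((5*k)*(-3))/5 = (-15*k)/5 = -3*k)
A(d) = 1/(1 + (-666 + d)*(78 + d)) (A(d) = 1/((d - 666)*(d + 78) + 1) = 1/((-666 + d)*(78 + d) + 1) = 1/(1 + (-666 + d)*(78 + d)))
374108/(-388809) + 223296/A(E(-25)) = 374108/(-388809) + 223296/(1/(-51947 + (-3*(-25))**2 - (-1764)*(-25))) = 374108*(-1/388809) + 223296/(1/(-51947 + 75**2 - 588*75)) = -374108/388809 + 223296/(1/(-51947 + 5625 - 44100)) = -374108/388809 + 223296/(1/(-90422)) = -374108/388809 + 223296/(-1/90422) = -374108/388809 + 223296*(-90422) = -374108/388809 - 20190870912 = -7850392328797916/388809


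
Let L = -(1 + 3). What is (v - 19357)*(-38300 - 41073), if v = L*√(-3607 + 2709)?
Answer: 1536423161 + 317492*I*√898 ≈ 1.5364e+9 + 9.5142e+6*I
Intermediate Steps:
L = -4 (L = -1*4 = -4)
v = -4*I*√898 (v = -4*√(-3607 + 2709) = -4*I*√898 ≈ -119.87*I)
(v - 19357)*(-38300 - 41073) = (-4*I*√898 - 19357)*(-38300 - 41073) = (-19357 - 4*I*√898)*(-79373) = 1536423161 + 317492*I*√898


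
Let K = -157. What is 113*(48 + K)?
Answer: -12317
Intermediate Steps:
113*(48 + K) = 113*(48 - 157) = 113*(-109) = -12317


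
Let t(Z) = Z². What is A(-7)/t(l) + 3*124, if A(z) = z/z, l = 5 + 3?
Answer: 23809/64 ≈ 372.02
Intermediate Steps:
l = 8
A(z) = 1
A(-7)/t(l) + 3*124 = 1/8² + 3*124 = 1/64 + 372 = 23809/64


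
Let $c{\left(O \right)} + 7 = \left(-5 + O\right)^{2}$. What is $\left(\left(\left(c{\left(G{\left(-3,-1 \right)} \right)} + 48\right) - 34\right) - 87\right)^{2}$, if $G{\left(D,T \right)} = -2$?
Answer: $961$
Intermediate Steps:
$c{\left(O \right)} = -7 + \left(-5 + O\right)^{2}$
$\left(\left(\left(c{\left(G{\left(-3,-1 \right)} \right)} + 48\right) - 34\right) - 87\right)^{2} = \left(\left(\left(\left(-7 + \left(-5 - 2\right)^{2}\right) + 48\right) - 34\right) - 87\right)^{2} = \left(\left(\left(\left(-7 + \left(-7\right)^{2}\right) + 48\right) - 34\right) - 87\right)^{2} = \left(\left(\left(\left(-7 + 49\right) + 48\right) - 34\right) - 87\right)^{2} = \left(\left(\left(42 + 48\right) - 34\right) - 87\right)^{2} = \left(\left(90 - 34\right) - 87\right)^{2} = \left(56 - 87\right)^{2} = \left(-31\right)^{2} = 961$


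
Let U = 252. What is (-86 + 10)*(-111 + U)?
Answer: -10716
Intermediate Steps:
(-86 + 10)*(-111 + U) = (-86 + 10)*(-111 + 252) = -76*141 = -10716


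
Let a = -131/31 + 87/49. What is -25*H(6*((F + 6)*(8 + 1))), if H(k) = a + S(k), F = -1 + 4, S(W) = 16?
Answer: -514550/1519 ≈ -338.74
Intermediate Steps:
F = 3
a = -3722/1519 (a = -131*1/31 + 87*(1/49) = -131/31 + 87/49 = -3722/1519 ≈ -2.4503)
H(k) = 20582/1519 (H(k) = -3722/1519 + 16 = 20582/1519)
-25*H(6*((F + 6)*(8 + 1))) = -25*20582/1519 = -514550/1519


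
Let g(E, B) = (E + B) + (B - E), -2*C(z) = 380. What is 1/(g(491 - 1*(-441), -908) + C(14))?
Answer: -1/2006 ≈ -0.00049850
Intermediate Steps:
C(z) = -190 (C(z) = -½*380 = -190)
g(E, B) = 2*B (g(E, B) = (B + E) + (B - E) = 2*B)
1/(g(491 - 1*(-441), -908) + C(14)) = 1/(2*(-908) - 190) = 1/(-1816 - 190) = 1/(-2006) = -1/2006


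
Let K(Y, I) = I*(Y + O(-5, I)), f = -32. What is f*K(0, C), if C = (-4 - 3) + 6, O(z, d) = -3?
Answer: -96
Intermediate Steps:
C = -1 (C = -7 + 6 = -1)
K(Y, I) = I*(-3 + Y) (K(Y, I) = I*(Y - 3) = I*(-3 + Y))
f*K(0, C) = -(-32)*(-3 + 0) = -(-32)*(-3) = -32*3 = -96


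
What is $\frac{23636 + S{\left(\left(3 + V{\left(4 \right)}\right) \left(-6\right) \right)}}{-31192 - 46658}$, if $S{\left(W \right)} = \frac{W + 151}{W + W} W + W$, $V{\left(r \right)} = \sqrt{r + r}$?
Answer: $- \frac{47369}{155700} + \frac{\sqrt{2}}{4325} \approx -0.30391$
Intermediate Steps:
$V{\left(r \right)} = \sqrt{2} \sqrt{r}$ ($V{\left(r \right)} = \sqrt{2 r} = \sqrt{2} \sqrt{r}$)
$S{\left(W \right)} = \frac{151}{2} + \frac{3 W}{2}$ ($S{\left(W \right)} = \frac{151 + W}{2 W} W + W = \left(\frac{151}{2} + \frac{W}{2}\right) + W = \frac{151}{2} + \frac{3 W}{2}$)
$\frac{23636 + S{\left(\left(3 + V{\left(4 \right)}\right) \left(-6\right) \right)}}{-31192 - 46658} = \frac{23636 + \left(\frac{151}{2} + \frac{3 \left(3 + \sqrt{2} \sqrt{4}\right) \left(-6\right)}{2}\right)}{-31192 - 46658} = \frac{23636 + \left(\frac{151}{2} + \frac{3 \left(3 + \sqrt{2} \cdot 2\right) \left(-6\right)}{2}\right)}{-77850} = \left(23636 + \left(\frac{151}{2} + \frac{3 \left(3 + 2 \sqrt{2}\right) \left(-6\right)}{2}\right)\right) \left(- \frac{1}{77850}\right) = \left(23636 + \left(\frac{151}{2} + \frac{3 \left(-18 - 12 \sqrt{2}\right)}{2}\right)\right) \left(- \frac{1}{77850}\right) = \left(23636 + \left(\frac{151}{2} - \left(27 + 18 \sqrt{2}\right)\right)\right) \left(- \frac{1}{77850}\right) = \left(23636 + \left(\frac{97}{2} - 18 \sqrt{2}\right)\right) \left(- \frac{1}{77850}\right) = \left(\frac{47369}{2} - 18 \sqrt{2}\right) \left(- \frac{1}{77850}\right) = - \frac{47369}{155700} + \frac{\sqrt{2}}{4325}$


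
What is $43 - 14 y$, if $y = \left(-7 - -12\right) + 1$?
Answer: $-41$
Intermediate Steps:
$y = 6$ ($y = \left(-7 + 12\right) + 1 = 5 + 1 = 6$)
$43 - 14 y = 43 - 84 = -41$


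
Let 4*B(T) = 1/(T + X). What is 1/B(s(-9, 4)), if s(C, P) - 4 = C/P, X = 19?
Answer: 83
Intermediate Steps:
s(C, P) = 4 + C/P
B(T) = 1/(4*(19 + T)) (B(T) = 1/(4*(T + 19)) = 1/(4*(19 + T)))
1/B(s(-9, 4)) = 1/(1/(4*(19 + (4 - 9/4)))) = 1/(1/(4*(19 + 7/4))) = 1/(1/(4*(83/4))) = 1/((¼)*(4/83)) = 1/(1/83) = 83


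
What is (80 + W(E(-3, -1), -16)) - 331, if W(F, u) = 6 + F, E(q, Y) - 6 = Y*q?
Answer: -236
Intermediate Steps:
E(q, Y) = 6 + Y*q
(80 + W(E(-3, -1), -16)) - 331 = (80 + (6 + (6 - 1*(-3)))) - 331 = (80 + (6 + (6 + 3))) - 331 = (80 + (6 + 9)) - 331 = (80 + 15) - 331 = 95 - 331 = -236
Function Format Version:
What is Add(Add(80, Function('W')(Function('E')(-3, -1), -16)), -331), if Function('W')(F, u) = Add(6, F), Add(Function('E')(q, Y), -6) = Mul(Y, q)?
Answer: -236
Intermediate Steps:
Function('E')(q, Y) = Add(6, Mul(Y, q))
Add(Add(80, Function('W')(Function('E')(-3, -1), -16)), -331) = Add(Add(80, Add(6, Add(6, Mul(-1, -3)))), -331) = Add(Add(80, Add(6, Add(6, 3))), -331) = Add(Add(80, Add(6, 9)), -331) = Add(Add(80, 15), -331) = Add(95, -331) = -236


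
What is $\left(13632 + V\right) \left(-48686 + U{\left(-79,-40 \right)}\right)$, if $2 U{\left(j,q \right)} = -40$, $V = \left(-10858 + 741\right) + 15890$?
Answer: $-945139930$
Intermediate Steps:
$V = 5773$ ($V = -10117 + 15890 = 5773$)
$U{\left(j,q \right)} = -20$ ($U{\left(j,q \right)} = \frac{1}{2} \left(-40\right) = -20$)
$\left(13632 + V\right) \left(-48686 + U{\left(-79,-40 \right)}\right) = \left(13632 + 5773\right) \left(-48686 - 20\right) = 19405 \left(-48706\right) = -945139930$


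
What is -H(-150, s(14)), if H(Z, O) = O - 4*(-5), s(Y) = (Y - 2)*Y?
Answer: -188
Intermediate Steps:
s(Y) = Y*(-2 + Y) (s(Y) = (-2 + Y)*Y = Y*(-2 + Y))
H(Z, O) = 20 + O (H(Z, O) = O + 20 = 20 + O)
-H(-150, s(14)) = -(20 + 14*(-2 + 14)) = -(20 + 14*12) = -(20 + 168) = -1*188 = -188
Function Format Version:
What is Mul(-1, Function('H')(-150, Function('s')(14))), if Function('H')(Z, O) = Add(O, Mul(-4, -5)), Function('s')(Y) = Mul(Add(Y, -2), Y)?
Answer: -188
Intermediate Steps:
Function('s')(Y) = Mul(Y, Add(-2, Y)) (Function('s')(Y) = Mul(Add(-2, Y), Y) = Mul(Y, Add(-2, Y)))
Function('H')(Z, O) = Add(20, O) (Function('H')(Z, O) = Add(O, 20) = Add(20, O))
Mul(-1, Function('H')(-150, Function('s')(14))) = Mul(-1, Add(20, Mul(14, Add(-2, 14)))) = Mul(-1, Add(20, Mul(14, 12))) = Mul(-1, Add(20, 168)) = Mul(-1, 188) = -188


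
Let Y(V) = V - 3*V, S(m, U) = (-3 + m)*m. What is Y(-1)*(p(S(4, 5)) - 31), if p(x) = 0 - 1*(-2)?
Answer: -58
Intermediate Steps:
S(m, U) = m*(-3 + m)
Y(V) = -2*V
p(x) = 2 (p(x) = 0 + 2 = 2)
Y(-1)*(p(S(4, 5)) - 31) = (-2*(-1))*(2 - 31) = 2*(-29) = -58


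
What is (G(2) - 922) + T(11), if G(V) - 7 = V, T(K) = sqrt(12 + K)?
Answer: -913 + sqrt(23) ≈ -908.20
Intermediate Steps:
G(V) = 7 + V
(G(2) - 922) + T(11) = ((7 + 2) - 922) + sqrt(12 + 11) = (9 - 922) + sqrt(23) = -913 + sqrt(23)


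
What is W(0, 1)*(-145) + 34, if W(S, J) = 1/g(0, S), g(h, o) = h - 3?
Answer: 247/3 ≈ 82.333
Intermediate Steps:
g(h, o) = -3 + h
W(S, J) = -⅓ (W(S, J) = 1/(-3 + 0) = 1/(-3) = -⅓)
W(0, 1)*(-145) + 34 = -⅓*(-145) + 34 = 145/3 + 34 = 247/3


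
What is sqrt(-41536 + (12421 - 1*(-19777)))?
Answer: I*sqrt(9338) ≈ 96.633*I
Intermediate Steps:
sqrt(-41536 + (12421 - 1*(-19777))) = sqrt(-41536 + (12421 + 19777)) = sqrt(-41536 + 32198) = sqrt(-9338) = I*sqrt(9338)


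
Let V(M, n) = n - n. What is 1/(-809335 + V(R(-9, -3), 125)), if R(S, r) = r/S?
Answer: -1/809335 ≈ -1.2356e-6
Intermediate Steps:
V(M, n) = 0
1/(-809335 + V(R(-9, -3), 125)) = 1/(-809335 + 0) = 1/(-809335) = -1/809335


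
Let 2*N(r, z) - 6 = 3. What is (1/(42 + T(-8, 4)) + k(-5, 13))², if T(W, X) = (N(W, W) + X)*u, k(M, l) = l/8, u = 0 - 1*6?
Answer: 11881/5184 ≈ 2.2919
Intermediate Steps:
N(r, z) = 9/2 (N(r, z) = 3 + (½)*3 = 3 + 3/2 = 9/2)
u = -6 (u = 0 - 6 = -6)
k(M, l) = l/8 (k(M, l) = l*(⅛) = l/8)
T(W, X) = -27 - 6*X (T(W, X) = (9/2 + X)*(-6) = -27 - 6*X)
(1/(42 + T(-8, 4)) + k(-5, 13))² = (1/(42 + (-27 - 6*4)) + (⅛)*13)² = (1/(42 + (-27 - 24)) + 13/8)² = (1/(42 - 51) + 13/8)² = (1/(-9) + 13/8)² = (-⅑ + 13/8)² = (109/72)² = 11881/5184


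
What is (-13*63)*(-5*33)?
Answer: 135135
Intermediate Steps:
(-13*63)*(-5*33) = -819*(-165) = 135135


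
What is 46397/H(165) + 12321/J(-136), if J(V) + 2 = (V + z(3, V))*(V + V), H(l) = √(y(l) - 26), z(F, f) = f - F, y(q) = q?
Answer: 12321/74798 + 46397*√139/139 ≈ 3935.5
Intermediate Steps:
H(l) = √(-26 + l) (H(l) = √(l - 26) = √(-26 + l))
J(V) = -2 + 2*V*(-3 + 2*V) (J(V) = -2 + (V + (V - 1*3))*(V + V) = -2 + (V + (V - 3))*(2*V) = -2 + (V + (-3 + V))*(2*V) = -2 + (-3 + 2*V)*(2*V) = -2 + 2*V*(-3 + 2*V))
46397/H(165) + 12321/J(-136) = 46397/(√(-26 + 165)) + 12321/(-2 - 6*(-136) + 4*(-136)²) = 46397/(√139) + 12321/(-2 + 816 + 4*18496) = 46397*(√139/139) + 12321/(-2 + 816 + 73984) = 46397*√139/139 + 12321/74798 = 12321/74798 + 46397*√139/139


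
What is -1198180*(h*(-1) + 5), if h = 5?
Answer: 0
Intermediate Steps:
-1198180*(h*(-1) + 5) = -1198180*(5*(-1) + 5) = -1198180*(-5 + 5) = -1198180*0 = 0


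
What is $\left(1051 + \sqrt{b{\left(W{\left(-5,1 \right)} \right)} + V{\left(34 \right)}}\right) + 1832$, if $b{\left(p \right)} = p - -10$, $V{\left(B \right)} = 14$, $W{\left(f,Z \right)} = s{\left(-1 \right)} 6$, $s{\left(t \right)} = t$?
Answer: $2883 + 3 \sqrt{2} \approx 2887.2$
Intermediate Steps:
$W{\left(f,Z \right)} = -6$ ($W{\left(f,Z \right)} = \left(-1\right) 6 = -6$)
$b{\left(p \right)} = 10 + p$ ($b{\left(p \right)} = p + 10 = 10 + p$)
$\left(1051 + \sqrt{b{\left(W{\left(-5,1 \right)} \right)} + V{\left(34 \right)}}\right) + 1832 = \left(1051 + \sqrt{\left(10 - 6\right) + 14}\right) + 1832 = \left(1051 + \sqrt{4 + 14}\right) + 1832 = \left(1051 + \sqrt{18}\right) + 1832 = \left(1051 + 3 \sqrt{2}\right) + 1832 = 2883 + 3 \sqrt{2}$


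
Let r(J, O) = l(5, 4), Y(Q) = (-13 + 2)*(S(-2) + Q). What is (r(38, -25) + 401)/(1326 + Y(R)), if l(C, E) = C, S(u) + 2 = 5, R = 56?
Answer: 406/677 ≈ 0.59970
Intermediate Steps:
S(u) = 3 (S(u) = -2 + 5 = 3)
Y(Q) = -33 - 11*Q (Y(Q) = (-13 + 2)*(3 + Q) = -11*(3 + Q) = -33 - 11*Q)
r(J, O) = 5
(r(38, -25) + 401)/(1326 + Y(R)) = (5 + 401)/(1326 + (-33 - 11*56)) = 406/(1326 + (-33 - 616)) = 406/(1326 - 649) = 406/677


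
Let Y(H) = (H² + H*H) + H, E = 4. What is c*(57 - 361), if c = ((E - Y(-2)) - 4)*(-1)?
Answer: -1824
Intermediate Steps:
Y(H) = H + 2*H² (Y(H) = (H² + H²) + H = 2*H² + H = H + 2*H²)
c = 6 (c = ((4 - (-2)*(1 + 2*(-2))) - 4)*(-1) = ((4 - (-2)*(1 - 4)) - 4)*(-1) = ((4 - (-2)*(-3)) - 4)*(-1) = ((4 - 1*6) - 4)*(-1) = ((4 - 6) - 4)*(-1) = (-2 - 4)*(-1) = -6*(-1) = 6)
c*(57 - 361) = 6*(57 - 361) = 6*(-304) = -1824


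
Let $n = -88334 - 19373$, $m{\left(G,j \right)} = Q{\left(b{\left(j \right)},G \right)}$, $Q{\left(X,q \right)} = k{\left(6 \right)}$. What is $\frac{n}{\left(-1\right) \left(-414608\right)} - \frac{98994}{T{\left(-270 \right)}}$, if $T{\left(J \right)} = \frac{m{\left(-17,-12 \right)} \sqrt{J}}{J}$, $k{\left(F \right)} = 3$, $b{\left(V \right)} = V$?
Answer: $- \frac{107707}{414608} - 98994 i \sqrt{30} \approx -0.25978 - 5.4221 \cdot 10^{5} i$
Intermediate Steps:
$Q{\left(X,q \right)} = 3$
$m{\left(G,j \right)} = 3$
$T{\left(J \right)} = \frac{3}{\sqrt{J}}$ ($T{\left(J \right)} = \frac{3 \sqrt{J}}{J} = \frac{3}{\sqrt{J}}$)
$n = -107707$ ($n = -88334 - 19373 = -107707$)
$\frac{n}{\left(-1\right) \left(-414608\right)} - \frac{98994}{T{\left(-270 \right)}} = - \frac{107707}{\left(-1\right) \left(-414608\right)} - \frac{98994}{3 \frac{1}{\sqrt{-270}}} = - \frac{107707}{414608} - \frac{98994}{3 \left(- \frac{i \sqrt{30}}{90}\right)} = \left(-107707\right) \frac{1}{414608} - \frac{98994}{\left(- \frac{1}{30}\right) i \sqrt{30}} = - \frac{107707}{414608} - 98994 i \sqrt{30}$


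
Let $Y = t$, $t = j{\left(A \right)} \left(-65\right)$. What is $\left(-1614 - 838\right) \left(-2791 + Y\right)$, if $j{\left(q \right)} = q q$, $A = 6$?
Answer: $12581212$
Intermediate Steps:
$j{\left(q \right)} = q^{2}$
$t = -2340$ ($t = 6^{2} \left(-65\right) = 36 \left(-65\right) = -2340$)
$Y = -2340$
$\left(-1614 - 838\right) \left(-2791 + Y\right) = \left(-1614 - 838\right) \left(-2791 - 2340\right) = \left(-2452\right) \left(-5131\right) = 12581212$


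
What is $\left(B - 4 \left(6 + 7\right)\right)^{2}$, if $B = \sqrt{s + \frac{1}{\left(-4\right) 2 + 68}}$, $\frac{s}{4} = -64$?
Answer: $\frac{\left(1560 - i \sqrt{230385}\right)^{2}}{900} \approx 2448.0 - 1663.9 i$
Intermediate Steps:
$s = -256$ ($s = 4 \left(-64\right) = -256$)
$B = \frac{i \sqrt{230385}}{30}$ ($B = \sqrt{-256 + \frac{1}{\left(-4\right) 2 + 68}} = \sqrt{-256 + \frac{1}{-8 + 68}} = \sqrt{-256 + \frac{1}{60}} = \sqrt{- \frac{15359}{60}} = \frac{i \sqrt{230385}}{30} \approx 15.999 i$)
$\left(B - 4 \left(6 + 7\right)\right)^{2} = \left(\frac{i \sqrt{230385}}{30} - 4 \left(6 + 7\right)\right)^{2} = \left(\frac{i \sqrt{230385}}{30} - 52\right)^{2} = \left(-52 + \frac{i \sqrt{230385}}{30}\right)^{2}$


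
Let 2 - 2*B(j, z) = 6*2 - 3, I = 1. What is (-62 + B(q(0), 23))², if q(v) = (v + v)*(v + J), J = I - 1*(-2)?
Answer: 17161/4 ≈ 4290.3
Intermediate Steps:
J = 3 (J = 1 - 1*(-2) = 1 + 2 = 3)
q(v) = 2*v*(3 + v) (q(v) = (v + v)*(v + 3) = (2*v)*(3 + v) = 2*v*(3 + v))
B(j, z) = -7/2 (B(j, z) = 1 - (6*2 - 3)/2 = 1 - (12 - 3)/2 = 1 - ½*9 = 1 - 9/2 = -7/2)
(-62 + B(q(0), 23))² = (-62 - 7/2)² = (-131/2)² = 17161/4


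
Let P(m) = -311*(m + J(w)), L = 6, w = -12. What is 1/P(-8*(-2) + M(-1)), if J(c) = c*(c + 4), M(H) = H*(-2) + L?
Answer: -1/37320 ≈ -2.6795e-5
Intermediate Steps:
M(H) = 6 - 2*H (M(H) = H*(-2) + 6 = -2*H + 6 = 6 - 2*H)
J(c) = c*(4 + c)
P(m) = -29856 - 311*m (P(m) = -311*(m - 12*(4 - 12)) = -311*(m - 12*(-8)) = -311*(m + 96) = -311*(96 + m) = -29856 - 311*m)
1/P(-8*(-2) + M(-1)) = 1/(-29856 - 311*(-8*(-2) + (6 - 2*(-1)))) = 1/(-29856 - 311*(16 + (6 + 2))) = 1/(-29856 - 311*(16 + 8)) = 1/(-29856 - 311*24) = 1/(-29856 - 7464) = 1/(-37320) = -1/37320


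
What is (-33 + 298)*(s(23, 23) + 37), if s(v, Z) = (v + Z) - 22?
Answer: 16165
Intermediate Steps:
s(v, Z) = -22 + Z + v (s(v, Z) = (Z + v) - 22 = -22 + Z + v)
(-33 + 298)*(s(23, 23) + 37) = (-33 + 298)*((-22 + 23 + 23) + 37) = 265*(24 + 37) = 265*61 = 16165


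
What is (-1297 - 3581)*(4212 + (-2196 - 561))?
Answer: -7097490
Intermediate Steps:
(-1297 - 3581)*(4212 + (-2196 - 561)) = -4878*(4212 - 2757) = -4878*1455 = -7097490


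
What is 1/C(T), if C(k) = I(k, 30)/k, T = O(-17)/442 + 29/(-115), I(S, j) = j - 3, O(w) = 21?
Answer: -10403/1372410 ≈ -0.0075801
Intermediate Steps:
I(S, j) = -3 + j
T = -10403/50830 (T = 21/442 + 29/(-115) = 21*(1/442) + 29*(-1/115) = 21/442 - 29/115 = -10403/50830 ≈ -0.20466)
C(k) = 27/k (C(k) = (-3 + 30)/k = 27/k)
1/C(T) = 1/(27/(-10403/50830)) = 1/(27*(-50830/10403)) = 1/(-1372410/10403) = -10403/1372410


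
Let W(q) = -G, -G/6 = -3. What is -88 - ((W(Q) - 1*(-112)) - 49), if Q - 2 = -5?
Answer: -133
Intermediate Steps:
G = 18 (G = -6*(-3) = 18)
Q = -3 (Q = 2 - 5 = -3)
W(q) = -18 (W(q) = -1*18 = -18)
-88 - ((W(Q) - 1*(-112)) - 49) = -88 - ((-18 - 1*(-112)) - 49) = -88 - ((-18 + 112) - 49) = -88 - (94 - 49) = -88 - 1*45 = -88 - 45 = -133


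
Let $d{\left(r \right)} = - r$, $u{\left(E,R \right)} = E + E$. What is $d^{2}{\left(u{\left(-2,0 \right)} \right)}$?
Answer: $16$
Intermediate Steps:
$u{\left(E,R \right)} = 2 E$
$d^{2}{\left(u{\left(-2,0 \right)} \right)} = \left(- 2 \left(-2\right)\right)^{2} = \left(\left(-1\right) \left(-4\right)\right)^{2} = 4^{2} = 16$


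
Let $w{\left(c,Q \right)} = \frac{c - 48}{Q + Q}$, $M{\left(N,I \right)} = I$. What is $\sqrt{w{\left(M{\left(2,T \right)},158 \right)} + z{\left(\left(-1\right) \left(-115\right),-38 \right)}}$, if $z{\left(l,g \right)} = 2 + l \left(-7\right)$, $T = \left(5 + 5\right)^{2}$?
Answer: $\frac{8 i \sqrt{78289}}{79} \approx 28.334 i$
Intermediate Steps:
$T = 100$ ($T = 10^{2} = 100$)
$z{\left(l,g \right)} = 2 - 7 l$
$w{\left(c,Q \right)} = \frac{-48 + c}{2 Q}$
$\sqrt{w{\left(M{\left(2,T \right)},158 \right)} + z{\left(\left(-1\right) \left(-115\right),-38 \right)}} = \sqrt{\frac{-48 + 100}{2 \cdot 158} + \left(2 - 7 \left(\left(-1\right) \left(-115\right)\right)\right)} = \sqrt{\frac{1}{2} \cdot \frac{1}{158} \cdot 52 + \left(2 - 805\right)} = \sqrt{\frac{13}{79} + \left(2 - 805\right)} = \sqrt{\frac{13}{79} - 803} = \sqrt{- \frac{63424}{79}} = \frac{8 i \sqrt{78289}}{79}$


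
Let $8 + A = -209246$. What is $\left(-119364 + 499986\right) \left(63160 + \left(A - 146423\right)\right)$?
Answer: $-111338405574$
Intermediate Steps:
$A = -209254$ ($A = -8 - 209246 = -209254$)
$\left(-119364 + 499986\right) \left(63160 + \left(A - 146423\right)\right) = \left(-119364 + 499986\right) \left(63160 - 355677\right) = 380622 \left(63160 - 355677\right) = 380622 \left(-292517\right) = -111338405574$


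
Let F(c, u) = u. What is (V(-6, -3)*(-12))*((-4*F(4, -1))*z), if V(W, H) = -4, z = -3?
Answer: -576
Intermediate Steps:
(V(-6, -3)*(-12))*((-4*F(4, -1))*z) = (-4*(-12))*(-4*(-1)*(-3)) = 48*(4*(-3)) = 48*(-12) = -576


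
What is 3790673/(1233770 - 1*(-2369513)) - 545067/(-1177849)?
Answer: 6428871057338/4244123278267 ≈ 1.5148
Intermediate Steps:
3790673/(1233770 - 1*(-2369513)) - 545067/(-1177849) = 3790673/(1233770 + 2369513) - 545067*(-1/1177849) = 3790673/3603283 + 545067/1177849 = 6428871057338/4244123278267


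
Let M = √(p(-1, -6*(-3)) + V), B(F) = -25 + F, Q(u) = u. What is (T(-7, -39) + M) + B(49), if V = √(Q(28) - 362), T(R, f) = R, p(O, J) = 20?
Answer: 17 + √(20 + I*√334) ≈ 21.852 + 1.8831*I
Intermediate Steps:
V = I*√334 (V = √(28 - 362) = √(-334) = I*√334 ≈ 18.276*I)
M = √(20 + I*√334) ≈ 4.8524 + 1.8831*I
(T(-7, -39) + M) + B(49) = (-7 + √(20 + I*√334)) + (-25 + 49) = (-7 + √(20 + I*√334)) + 24 = 17 + √(20 + I*√334)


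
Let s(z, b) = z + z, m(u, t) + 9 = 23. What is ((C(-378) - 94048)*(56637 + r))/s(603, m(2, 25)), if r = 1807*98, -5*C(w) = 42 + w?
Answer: -54913686296/3015 ≈ -1.8214e+7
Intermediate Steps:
m(u, t) = 14 (m(u, t) = -9 + 23 = 14)
s(z, b) = 2*z
C(w) = -42/5 - w/5 (C(w) = -(42 + w)/5 = -42/5 - w/5)
r = 177086
((C(-378) - 94048)*(56637 + r))/s(603, m(2, 25)) = (((-42/5 - 1/5*(-378)) - 94048)*(56637 + 177086))/((2*603)) = (((-42/5 + 378/5) - 94048)*233723)/1206 = ((336/5 - 94048)*233723)*(1/1206) = -469904/5*233723*(1/1206) = -109827372592/5*1/1206 = -54913686296/3015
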